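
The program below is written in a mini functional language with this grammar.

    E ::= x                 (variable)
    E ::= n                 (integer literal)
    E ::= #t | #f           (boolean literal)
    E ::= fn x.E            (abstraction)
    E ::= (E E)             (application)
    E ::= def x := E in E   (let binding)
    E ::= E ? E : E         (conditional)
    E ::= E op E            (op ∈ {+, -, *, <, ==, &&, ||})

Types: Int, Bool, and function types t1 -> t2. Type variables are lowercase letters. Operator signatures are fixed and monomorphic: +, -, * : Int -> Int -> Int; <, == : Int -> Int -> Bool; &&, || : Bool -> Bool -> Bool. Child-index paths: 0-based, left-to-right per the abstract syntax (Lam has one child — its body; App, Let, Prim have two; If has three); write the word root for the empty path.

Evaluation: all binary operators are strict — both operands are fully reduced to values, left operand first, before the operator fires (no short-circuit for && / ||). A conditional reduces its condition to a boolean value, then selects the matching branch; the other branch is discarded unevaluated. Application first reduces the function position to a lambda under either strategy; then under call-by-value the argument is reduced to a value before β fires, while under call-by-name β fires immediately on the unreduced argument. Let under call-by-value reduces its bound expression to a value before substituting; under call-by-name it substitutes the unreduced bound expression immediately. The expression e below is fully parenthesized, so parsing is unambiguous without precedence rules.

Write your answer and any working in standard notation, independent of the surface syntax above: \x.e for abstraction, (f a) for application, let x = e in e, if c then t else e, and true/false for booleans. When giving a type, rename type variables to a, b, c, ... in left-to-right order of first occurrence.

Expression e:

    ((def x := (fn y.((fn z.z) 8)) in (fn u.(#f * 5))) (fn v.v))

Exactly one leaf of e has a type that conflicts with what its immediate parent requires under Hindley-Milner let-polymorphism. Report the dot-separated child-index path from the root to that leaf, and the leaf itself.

Derivation:
z : b
\z._ : b -> b
  unify b -> b ~ Int -> c
  unify b ~ Int
  unify Int ~ c
_ _ : Int
\y._ : a -> Int
let x : forall. a -> Int
  unify Bool ~ Int
  FAIL: mismatch Bool ~ Int

Answer: 0.1.0.0 : false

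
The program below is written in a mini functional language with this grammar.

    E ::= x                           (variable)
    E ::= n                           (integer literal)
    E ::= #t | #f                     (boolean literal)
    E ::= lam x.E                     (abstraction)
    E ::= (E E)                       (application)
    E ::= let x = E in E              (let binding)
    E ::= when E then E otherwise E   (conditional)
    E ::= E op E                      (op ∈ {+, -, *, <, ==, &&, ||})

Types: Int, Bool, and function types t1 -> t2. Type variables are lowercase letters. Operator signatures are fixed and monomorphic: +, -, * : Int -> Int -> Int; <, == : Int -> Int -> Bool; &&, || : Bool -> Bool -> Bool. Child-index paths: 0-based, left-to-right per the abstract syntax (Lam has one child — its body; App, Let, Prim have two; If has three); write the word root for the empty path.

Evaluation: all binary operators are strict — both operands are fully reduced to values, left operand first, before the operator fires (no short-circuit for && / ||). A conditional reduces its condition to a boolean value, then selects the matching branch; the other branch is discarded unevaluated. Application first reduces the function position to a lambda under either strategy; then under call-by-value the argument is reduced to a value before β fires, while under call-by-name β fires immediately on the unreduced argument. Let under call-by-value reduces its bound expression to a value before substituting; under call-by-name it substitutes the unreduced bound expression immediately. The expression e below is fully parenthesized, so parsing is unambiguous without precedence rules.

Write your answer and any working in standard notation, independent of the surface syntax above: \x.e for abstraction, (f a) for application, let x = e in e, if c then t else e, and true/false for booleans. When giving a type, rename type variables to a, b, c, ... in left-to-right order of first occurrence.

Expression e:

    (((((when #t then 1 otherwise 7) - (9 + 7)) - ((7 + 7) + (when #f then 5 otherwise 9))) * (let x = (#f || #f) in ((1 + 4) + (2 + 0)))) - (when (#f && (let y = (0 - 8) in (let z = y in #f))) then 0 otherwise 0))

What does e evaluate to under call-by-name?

Answer: -266

Trace:
step 0: (((((if true then 1 else 7) - (9 + 7)) - ((7 + 7) + (if false then 5 else 9))) * (let x = (false || false) in ((1 + 4) + (2 + 0)))) - (if (false && (let y = (0 - 8) in (let z = y in false))) then 0 else 0))
step 1: [if@0.0.0.0] ((((1 - (9 + 7)) - ((7 + 7) + (if false then 5 else 9))) * (let x = (false || false) in ((1 + 4) + (2 + 0)))) - (if (false && (let y = (0 - 8) in (let z = y in false))) then 0 else 0))
step 2: [delta@0.0.0.1] ((((1 - 16) - ((7 + 7) + (if false then 5 else 9))) * (let x = (false || false) in ((1 + 4) + (2 + 0)))) - (if (false && (let y = (0 - 8) in (let z = y in false))) then 0 else 0))
step 3: [delta@0.0.0] (((-15 - ((7 + 7) + (if false then 5 else 9))) * (let x = (false || false) in ((1 + 4) + (2 + 0)))) - (if (false && (let y = (0 - 8) in (let z = y in false))) then 0 else 0))
step 4: [delta@0.0.1.0] (((-15 - (14 + (if false then 5 else 9))) * (let x = (false || false) in ((1 + 4) + (2 + 0)))) - (if (false && (let y = (0 - 8) in (let z = y in false))) then 0 else 0))
step 5: [if@0.0.1.1] (((-15 - (14 + 9)) * (let x = (false || false) in ((1 + 4) + (2 + 0)))) - (if (false && (let y = (0 - 8) in (let z = y in false))) then 0 else 0))
step 6: [delta@0.0.1] (((-15 - 23) * (let x = (false || false) in ((1 + 4) + (2 + 0)))) - (if (false && (let y = (0 - 8) in (let z = y in false))) then 0 else 0))
step 7: [delta@0.0] ((-38 * (let x = (false || false) in ((1 + 4) + (2 + 0)))) - (if (false && (let y = (0 - 8) in (let z = y in false))) then 0 else 0))
step 8: [let@0.1] ((-38 * ((1 + 4) + (2 + 0))) - (if (false && (let y = (0 - 8) in (let z = y in false))) then 0 else 0))
step 9: [delta@0.1.0] ((-38 * (5 + (2 + 0))) - (if (false && (let y = (0 - 8) in (let z = y in false))) then 0 else 0))
step 10: [delta@0.1.1] ((-38 * (5 + 2)) - (if (false && (let y = (0 - 8) in (let z = y in false))) then 0 else 0))
step 11: [delta@0.1] ((-38 * 7) - (if (false && (let y = (0 - 8) in (let z = y in false))) then 0 else 0))
step 12: [delta@0] (-266 - (if (false && (let y = (0 - 8) in (let z = y in false))) then 0 else 0))
step 13: [let@1.0.1] (-266 - (if (false && (let z = (0 - 8) in false)) then 0 else 0))
step 14: [let@1.0.1] (-266 - (if (false && false) then 0 else 0))
step 15: [delta@1.0] (-266 - (if false then 0 else 0))
step 16: [if@1] (-266 - 0)
step 17: [delta@root] -266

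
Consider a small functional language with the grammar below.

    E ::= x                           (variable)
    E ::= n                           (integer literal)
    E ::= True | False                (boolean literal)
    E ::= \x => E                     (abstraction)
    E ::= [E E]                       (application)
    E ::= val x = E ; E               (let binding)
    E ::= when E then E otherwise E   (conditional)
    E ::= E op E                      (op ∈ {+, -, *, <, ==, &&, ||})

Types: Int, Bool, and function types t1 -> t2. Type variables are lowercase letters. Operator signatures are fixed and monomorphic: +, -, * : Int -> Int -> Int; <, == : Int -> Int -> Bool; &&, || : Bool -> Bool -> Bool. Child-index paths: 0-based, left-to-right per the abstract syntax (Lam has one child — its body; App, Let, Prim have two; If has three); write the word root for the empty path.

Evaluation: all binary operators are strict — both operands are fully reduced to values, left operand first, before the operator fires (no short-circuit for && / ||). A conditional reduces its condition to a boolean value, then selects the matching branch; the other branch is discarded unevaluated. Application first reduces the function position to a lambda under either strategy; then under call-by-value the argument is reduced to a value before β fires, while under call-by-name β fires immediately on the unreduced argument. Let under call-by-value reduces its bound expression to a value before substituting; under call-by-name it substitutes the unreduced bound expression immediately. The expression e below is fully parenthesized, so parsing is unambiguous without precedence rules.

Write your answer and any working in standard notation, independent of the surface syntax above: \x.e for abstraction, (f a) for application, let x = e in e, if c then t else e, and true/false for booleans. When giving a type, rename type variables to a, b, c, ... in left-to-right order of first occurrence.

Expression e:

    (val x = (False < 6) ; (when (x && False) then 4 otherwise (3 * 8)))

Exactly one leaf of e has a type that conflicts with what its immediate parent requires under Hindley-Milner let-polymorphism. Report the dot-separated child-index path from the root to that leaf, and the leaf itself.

Answer: 0.0 : false

Working:
  unify Bool ~ Int
  FAIL: mismatch Bool ~ Int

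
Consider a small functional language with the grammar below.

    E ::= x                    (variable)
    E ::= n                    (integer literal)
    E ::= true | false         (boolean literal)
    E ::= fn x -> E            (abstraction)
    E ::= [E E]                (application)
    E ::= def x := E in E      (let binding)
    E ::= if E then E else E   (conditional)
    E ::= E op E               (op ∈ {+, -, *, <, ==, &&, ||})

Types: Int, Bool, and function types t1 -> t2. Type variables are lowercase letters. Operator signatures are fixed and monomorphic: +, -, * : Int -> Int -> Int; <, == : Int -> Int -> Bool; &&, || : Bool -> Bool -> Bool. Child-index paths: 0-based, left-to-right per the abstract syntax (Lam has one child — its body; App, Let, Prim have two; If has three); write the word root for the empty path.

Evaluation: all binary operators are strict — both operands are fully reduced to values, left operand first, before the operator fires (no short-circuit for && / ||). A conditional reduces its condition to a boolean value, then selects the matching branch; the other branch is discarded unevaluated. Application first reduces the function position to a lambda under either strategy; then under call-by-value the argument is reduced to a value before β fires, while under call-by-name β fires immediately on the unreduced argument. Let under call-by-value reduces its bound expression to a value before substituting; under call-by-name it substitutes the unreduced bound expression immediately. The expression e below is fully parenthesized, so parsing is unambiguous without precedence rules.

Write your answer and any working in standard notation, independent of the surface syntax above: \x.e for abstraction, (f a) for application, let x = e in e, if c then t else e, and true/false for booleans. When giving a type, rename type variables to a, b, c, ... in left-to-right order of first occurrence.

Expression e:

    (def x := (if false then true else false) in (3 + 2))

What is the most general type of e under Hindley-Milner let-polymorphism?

Answer: Int

Derivation:
  unify Bool ~ Bool
  unify Bool ~ Bool
let x : Bool
  unify Int ~ Int
  unify Int ~ Int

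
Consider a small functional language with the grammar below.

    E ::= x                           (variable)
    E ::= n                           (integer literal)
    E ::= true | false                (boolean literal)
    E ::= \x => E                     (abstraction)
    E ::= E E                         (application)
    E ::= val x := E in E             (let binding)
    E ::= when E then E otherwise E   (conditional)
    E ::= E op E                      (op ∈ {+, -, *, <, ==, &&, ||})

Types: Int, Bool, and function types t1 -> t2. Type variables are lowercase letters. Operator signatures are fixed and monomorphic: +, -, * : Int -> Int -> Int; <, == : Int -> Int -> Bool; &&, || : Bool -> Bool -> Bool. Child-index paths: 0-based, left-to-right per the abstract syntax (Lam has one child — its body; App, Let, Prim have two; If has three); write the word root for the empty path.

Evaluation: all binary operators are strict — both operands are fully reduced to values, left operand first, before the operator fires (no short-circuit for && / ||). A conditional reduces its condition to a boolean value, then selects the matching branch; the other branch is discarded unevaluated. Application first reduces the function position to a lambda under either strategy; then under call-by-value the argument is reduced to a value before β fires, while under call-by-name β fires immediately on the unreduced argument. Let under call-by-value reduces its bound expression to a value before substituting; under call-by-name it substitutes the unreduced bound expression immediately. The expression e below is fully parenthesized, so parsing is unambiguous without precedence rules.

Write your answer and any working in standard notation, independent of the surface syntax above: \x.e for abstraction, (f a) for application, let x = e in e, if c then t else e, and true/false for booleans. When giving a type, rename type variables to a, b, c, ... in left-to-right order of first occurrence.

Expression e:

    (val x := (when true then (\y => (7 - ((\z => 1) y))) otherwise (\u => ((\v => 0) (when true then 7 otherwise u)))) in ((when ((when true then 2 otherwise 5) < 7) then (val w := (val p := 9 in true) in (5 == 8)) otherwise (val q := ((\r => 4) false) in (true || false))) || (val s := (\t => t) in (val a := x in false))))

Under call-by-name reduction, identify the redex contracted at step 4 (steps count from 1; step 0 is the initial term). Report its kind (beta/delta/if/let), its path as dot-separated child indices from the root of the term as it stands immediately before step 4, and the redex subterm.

Trace:
step 0: (let x = (if true then (\y.(7 - ((\z.1) y))) else (\u.((\v.0) (if true then 7 else u)))) in ((if ((if true then 2 else 5) < 7) then (let w = (let p = 9 in true) in (5 == 8)) else (let q = ((\r.4) false) in (true || false))) || (let s = (\t.t) in (let a = x in false))))
step 1: [let@root] ((if ((if true then 2 else 5) < 7) then (let w = (let p = 9 in true) in (5 == 8)) else (let q = ((\r.4) false) in (true || false))) || (let s = (\t.t) in (let a = (if true then (\y.(7 - ((\z.1) y))) else (\u.((\v.0) (if true then 7 else u)))) in false)))
step 2: [if@0.0.0] ((if (2 < 7) then (let w = (let p = 9 in true) in (5 == 8)) else (let q = ((\r.4) false) in (true || false))) || (let s = (\t.t) in (let a = (if true then (\y.(7 - ((\z.1) y))) else (\u.((\v.0) (if true then 7 else u)))) in false)))
step 3: [delta@0.0] ((if true then (let w = (let p = 9 in true) in (5 == 8)) else (let q = ((\r.4) false) in (true || false))) || (let s = (\t.t) in (let a = (if true then (\y.(7 - ((\z.1) y))) else (\u.((\v.0) (if true then 7 else u)))) in false)))
step 4: [if@0] ((let w = (let p = 9 in true) in (5 == 8)) || (let s = (\t.t) in (let a = (if true then (\y.(7 - ((\z.1) y))) else (\u.((\v.0) (if true then 7 else u)))) in false)))

Answer: if at 0 : (if true then (let w = (let p = 9 in true) in (5 == 8)) else (let q = ((\r.4) false) in (true || false)))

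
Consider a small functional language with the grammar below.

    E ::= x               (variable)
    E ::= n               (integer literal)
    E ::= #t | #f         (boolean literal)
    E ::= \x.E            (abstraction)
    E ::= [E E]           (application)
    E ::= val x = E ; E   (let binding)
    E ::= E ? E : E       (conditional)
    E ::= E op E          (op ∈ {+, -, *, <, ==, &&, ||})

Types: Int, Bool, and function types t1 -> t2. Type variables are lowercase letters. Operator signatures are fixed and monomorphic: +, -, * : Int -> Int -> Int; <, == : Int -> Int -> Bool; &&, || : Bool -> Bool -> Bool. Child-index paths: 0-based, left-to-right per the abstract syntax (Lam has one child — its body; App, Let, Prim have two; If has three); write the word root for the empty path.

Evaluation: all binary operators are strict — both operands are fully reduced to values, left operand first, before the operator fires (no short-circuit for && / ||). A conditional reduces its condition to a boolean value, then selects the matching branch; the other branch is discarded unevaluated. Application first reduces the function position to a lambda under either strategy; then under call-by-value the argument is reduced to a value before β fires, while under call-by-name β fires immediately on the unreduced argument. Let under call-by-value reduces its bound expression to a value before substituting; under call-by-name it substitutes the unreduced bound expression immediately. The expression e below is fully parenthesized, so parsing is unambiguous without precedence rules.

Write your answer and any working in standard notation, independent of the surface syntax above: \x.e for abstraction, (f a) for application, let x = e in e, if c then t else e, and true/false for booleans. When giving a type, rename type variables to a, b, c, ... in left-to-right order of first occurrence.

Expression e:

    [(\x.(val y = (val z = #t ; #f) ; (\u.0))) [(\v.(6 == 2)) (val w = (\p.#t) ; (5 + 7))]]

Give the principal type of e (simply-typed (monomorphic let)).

Derivation:
let z : Bool
let y : Bool
\u._ : b -> Int
\x._ : a -> b -> Int
  unify Int ~ Int
  unify Int ~ Int
\v._ : c -> Bool
\p._ : d -> Bool
let w : d -> Bool
  unify Int ~ Int
  unify Int ~ Int
  unify c -> Bool ~ Int -> e
  unify c ~ Int
  unify Bool ~ e
_ _ : Bool
  unify a -> b -> Int ~ Bool -> f
  unify a ~ Bool
  unify b -> Int ~ f
_ _ : b -> Int

Answer: a -> Int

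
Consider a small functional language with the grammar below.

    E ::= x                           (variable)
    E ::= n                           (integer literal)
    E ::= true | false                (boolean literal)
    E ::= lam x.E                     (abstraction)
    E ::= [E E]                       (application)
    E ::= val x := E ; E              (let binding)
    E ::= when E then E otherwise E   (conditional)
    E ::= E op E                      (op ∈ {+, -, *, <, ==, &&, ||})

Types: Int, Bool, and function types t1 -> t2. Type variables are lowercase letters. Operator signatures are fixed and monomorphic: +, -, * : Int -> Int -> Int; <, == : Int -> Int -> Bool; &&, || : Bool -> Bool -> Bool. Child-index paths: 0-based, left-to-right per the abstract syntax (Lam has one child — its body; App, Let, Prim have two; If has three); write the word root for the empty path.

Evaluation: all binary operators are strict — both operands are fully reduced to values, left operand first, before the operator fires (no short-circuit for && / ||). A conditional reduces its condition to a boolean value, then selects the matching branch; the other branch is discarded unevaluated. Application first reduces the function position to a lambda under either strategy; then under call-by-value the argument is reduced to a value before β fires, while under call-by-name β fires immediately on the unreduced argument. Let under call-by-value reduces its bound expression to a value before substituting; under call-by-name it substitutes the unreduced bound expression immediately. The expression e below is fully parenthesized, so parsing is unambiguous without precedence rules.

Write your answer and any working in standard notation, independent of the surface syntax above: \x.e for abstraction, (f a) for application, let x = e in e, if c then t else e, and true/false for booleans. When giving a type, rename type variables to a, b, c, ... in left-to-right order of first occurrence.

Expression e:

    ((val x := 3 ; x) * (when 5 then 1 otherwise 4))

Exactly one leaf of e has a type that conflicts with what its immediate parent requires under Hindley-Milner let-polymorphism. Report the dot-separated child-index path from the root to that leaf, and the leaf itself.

Answer: 1.0 : 5

Derivation:
let x : Int
x : Int
  unify Int ~ Int
  unify Int ~ Bool
  FAIL: mismatch Int ~ Bool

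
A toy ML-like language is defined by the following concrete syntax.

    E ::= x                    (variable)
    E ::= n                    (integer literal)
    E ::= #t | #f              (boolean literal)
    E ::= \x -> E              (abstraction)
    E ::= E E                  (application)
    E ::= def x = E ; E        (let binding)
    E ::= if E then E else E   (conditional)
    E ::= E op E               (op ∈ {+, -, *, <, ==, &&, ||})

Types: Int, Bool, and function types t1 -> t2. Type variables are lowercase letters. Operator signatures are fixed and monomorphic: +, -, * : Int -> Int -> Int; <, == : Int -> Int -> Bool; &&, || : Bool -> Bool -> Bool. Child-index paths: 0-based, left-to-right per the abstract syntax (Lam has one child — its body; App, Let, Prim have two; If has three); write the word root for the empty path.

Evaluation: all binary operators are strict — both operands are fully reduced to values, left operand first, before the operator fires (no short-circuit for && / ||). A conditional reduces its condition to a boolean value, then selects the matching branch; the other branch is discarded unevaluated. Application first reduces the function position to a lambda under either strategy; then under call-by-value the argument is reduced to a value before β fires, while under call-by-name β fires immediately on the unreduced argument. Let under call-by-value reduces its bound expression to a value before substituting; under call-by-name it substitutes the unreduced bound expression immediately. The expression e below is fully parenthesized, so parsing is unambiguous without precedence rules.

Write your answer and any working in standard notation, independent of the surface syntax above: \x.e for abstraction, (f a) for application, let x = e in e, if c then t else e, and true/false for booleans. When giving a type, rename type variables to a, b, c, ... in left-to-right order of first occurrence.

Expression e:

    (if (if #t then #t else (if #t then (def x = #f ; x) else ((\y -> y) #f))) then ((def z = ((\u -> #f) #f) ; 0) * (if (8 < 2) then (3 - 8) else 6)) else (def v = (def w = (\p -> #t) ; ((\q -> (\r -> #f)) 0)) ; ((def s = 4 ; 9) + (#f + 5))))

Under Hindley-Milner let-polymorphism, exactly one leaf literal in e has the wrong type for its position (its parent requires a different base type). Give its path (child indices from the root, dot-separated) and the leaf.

Trace:
  unify Bool ~ Bool
  unify Bool ~ Bool
let x : Bool
x : Bool
y : a
\y._ : a -> a
  unify a -> a ~ Bool -> b
  unify a ~ Bool
  unify Bool ~ b
_ _ : Bool
  unify Bool ~ Bool
  unify Bool ~ Bool
  unify Bool ~ Bool
\u._ : c -> Bool
  unify c -> Bool ~ Bool -> d
  unify c ~ Bool
  unify Bool ~ d
_ _ : Bool
let z : Bool
  unify Int ~ Int
  unify Int ~ Int
  unify Int ~ Int
  unify Bool ~ Bool
  unify Int ~ Int
  unify Int ~ Int
  unify Int ~ Int
  unify Int ~ Int
\p._ : e -> Bool
let w : forall. e -> Bool
\r._ : g -> Bool
\q._ : f -> g -> Bool
  unify f -> g -> Bool ~ Int -> h
  unify f ~ Int
  unify g -> Bool ~ h
_ _ : g -> Bool
let v : forall. g -> Bool
let s : Int
  unify Int ~ Int
  unify Bool ~ Int
  FAIL: mismatch Bool ~ Int

Answer: 2.1.1.0 : false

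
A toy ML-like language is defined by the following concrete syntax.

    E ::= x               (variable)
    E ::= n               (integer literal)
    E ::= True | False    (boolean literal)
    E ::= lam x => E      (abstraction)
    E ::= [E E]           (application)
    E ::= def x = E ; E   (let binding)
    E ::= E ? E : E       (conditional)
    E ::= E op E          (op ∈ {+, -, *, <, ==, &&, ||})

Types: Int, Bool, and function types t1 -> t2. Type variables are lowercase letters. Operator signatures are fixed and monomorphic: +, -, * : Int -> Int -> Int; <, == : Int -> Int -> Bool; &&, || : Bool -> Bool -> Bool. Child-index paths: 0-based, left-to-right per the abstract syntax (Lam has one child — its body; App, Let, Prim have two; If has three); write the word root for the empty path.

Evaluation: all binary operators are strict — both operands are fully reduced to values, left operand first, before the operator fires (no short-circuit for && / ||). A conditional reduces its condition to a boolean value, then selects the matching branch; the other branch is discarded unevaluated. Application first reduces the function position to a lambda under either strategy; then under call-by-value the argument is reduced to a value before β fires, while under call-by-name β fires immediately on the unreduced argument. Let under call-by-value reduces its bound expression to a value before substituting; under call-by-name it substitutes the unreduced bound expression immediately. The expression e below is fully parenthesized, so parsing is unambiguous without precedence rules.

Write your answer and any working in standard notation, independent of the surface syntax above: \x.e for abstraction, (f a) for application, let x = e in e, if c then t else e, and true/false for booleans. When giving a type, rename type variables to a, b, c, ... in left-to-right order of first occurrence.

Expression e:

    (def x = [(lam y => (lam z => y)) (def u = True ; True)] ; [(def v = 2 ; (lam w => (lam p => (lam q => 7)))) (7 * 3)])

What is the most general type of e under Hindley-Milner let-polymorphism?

Working:
y : a
\z._ : b -> a
\y._ : a -> b -> a
let u : Bool
  unify a -> b -> a ~ Bool -> c
  unify a ~ Bool
  unify b -> Bool ~ c
_ _ : b -> Bool
let x : forall. b -> Bool
let v : Int
\q._ : f -> Int
\p._ : e -> f -> Int
\w._ : d -> e -> f -> Int
  unify Int ~ Int
  unify Int ~ Int
  unify d -> e -> f -> Int ~ Int -> g
  unify d ~ Int
  unify e -> f -> Int ~ g
_ _ : e -> f -> Int

Answer: a -> b -> Int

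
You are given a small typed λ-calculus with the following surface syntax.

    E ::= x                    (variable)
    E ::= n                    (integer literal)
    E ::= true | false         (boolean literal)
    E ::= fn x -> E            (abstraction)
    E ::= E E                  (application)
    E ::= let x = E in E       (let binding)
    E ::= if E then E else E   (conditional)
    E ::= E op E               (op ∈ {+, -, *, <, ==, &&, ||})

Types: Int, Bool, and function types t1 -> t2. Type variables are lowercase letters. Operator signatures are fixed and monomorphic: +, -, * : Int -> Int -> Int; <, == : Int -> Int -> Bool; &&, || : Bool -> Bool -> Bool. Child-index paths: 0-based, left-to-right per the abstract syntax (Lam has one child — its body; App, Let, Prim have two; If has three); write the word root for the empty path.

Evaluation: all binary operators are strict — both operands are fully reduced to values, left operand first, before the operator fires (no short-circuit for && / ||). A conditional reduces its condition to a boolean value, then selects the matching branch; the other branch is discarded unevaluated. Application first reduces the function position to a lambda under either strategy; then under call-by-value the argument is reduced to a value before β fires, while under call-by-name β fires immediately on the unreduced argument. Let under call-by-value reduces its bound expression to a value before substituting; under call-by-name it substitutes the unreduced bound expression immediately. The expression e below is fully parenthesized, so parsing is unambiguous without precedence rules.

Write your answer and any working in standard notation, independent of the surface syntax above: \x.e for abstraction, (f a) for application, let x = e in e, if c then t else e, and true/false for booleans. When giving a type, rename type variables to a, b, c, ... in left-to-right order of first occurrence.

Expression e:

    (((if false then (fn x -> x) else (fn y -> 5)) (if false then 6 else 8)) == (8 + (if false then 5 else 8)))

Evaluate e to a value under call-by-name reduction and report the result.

Answer: false

Derivation:
step 0: (((if false then (\x.x) else (\y.5)) (if false then 6 else 8)) == (8 + (if false then 5 else 8)))
step 1: [if@0.0] (((\y.5) (if false then 6 else 8)) == (8 + (if false then 5 else 8)))
step 2: [beta@0] (5 == (8 + (if false then 5 else 8)))
step 3: [if@1.1] (5 == (8 + 8))
step 4: [delta@1] (5 == 16)
step 5: [delta@root] false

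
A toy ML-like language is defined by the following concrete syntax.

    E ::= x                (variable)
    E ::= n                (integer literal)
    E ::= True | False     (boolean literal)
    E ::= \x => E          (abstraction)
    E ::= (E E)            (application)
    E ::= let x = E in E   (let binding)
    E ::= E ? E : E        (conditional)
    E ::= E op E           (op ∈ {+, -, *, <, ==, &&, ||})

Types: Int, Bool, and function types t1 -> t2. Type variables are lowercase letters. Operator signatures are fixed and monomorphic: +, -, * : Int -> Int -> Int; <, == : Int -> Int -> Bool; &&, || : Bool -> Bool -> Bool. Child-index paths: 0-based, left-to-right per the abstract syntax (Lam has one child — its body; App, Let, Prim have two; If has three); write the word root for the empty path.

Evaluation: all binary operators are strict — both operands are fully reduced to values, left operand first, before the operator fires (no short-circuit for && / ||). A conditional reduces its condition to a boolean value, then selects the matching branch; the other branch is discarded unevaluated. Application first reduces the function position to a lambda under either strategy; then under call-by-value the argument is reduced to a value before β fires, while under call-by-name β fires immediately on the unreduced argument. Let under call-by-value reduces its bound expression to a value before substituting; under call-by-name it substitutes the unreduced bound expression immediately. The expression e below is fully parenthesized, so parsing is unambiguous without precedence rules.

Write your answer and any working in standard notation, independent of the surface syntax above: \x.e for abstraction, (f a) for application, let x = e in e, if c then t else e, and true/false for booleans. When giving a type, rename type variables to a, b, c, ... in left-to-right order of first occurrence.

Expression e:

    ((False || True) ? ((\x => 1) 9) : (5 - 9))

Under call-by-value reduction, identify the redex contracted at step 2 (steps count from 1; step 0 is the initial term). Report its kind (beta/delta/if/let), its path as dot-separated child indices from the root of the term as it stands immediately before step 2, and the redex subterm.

Trace:
step 0: (if (false || true) then ((\x.1) 9) else (5 - 9))
step 1: [delta@0] (if true then ((\x.1) 9) else (5 - 9))
step 2: [if@root] ((\x.1) 9)

Answer: if at root : (if true then ((\x.1) 9) else (5 - 9))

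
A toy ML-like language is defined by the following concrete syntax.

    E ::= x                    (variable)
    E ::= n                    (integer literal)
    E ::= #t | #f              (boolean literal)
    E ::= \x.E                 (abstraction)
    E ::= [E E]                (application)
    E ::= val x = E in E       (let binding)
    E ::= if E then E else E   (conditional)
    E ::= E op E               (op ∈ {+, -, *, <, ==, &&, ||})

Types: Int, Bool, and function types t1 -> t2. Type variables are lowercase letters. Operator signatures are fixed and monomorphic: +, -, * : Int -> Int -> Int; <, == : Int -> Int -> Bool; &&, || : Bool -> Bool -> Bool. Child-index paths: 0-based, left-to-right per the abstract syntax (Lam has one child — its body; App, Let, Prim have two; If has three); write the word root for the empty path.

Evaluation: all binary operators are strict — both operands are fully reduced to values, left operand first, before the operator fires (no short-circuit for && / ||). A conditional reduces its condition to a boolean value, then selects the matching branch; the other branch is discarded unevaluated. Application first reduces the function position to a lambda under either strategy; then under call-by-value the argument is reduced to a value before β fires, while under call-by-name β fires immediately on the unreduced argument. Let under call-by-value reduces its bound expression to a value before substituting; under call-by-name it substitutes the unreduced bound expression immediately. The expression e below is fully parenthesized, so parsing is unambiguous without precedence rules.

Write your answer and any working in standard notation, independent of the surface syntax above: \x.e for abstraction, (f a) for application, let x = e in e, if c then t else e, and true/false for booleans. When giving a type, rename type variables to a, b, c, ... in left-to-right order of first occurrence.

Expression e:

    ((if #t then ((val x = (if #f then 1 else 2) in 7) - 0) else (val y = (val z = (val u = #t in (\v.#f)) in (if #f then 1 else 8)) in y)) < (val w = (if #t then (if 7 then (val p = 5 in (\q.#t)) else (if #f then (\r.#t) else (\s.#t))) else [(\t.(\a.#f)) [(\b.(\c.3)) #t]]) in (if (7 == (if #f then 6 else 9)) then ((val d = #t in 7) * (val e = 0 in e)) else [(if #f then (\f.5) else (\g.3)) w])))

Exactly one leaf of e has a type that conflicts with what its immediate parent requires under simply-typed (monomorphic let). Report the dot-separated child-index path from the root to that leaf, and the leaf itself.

Trace:
  unify Bool ~ Bool
  unify Bool ~ Bool
  unify Int ~ Int
let x : Int
  unify Int ~ Int
  unify Int ~ Int
let u : Bool
\v._ : a -> Bool
let z : a -> Bool
  unify Bool ~ Bool
  unify Int ~ Int
let y : Int
y : Int
  unify Int ~ Int
  unify Int ~ Int
  unify Bool ~ Bool
  unify Int ~ Bool
  FAIL: mismatch Int ~ Bool

Answer: 1.0.1.0 : 7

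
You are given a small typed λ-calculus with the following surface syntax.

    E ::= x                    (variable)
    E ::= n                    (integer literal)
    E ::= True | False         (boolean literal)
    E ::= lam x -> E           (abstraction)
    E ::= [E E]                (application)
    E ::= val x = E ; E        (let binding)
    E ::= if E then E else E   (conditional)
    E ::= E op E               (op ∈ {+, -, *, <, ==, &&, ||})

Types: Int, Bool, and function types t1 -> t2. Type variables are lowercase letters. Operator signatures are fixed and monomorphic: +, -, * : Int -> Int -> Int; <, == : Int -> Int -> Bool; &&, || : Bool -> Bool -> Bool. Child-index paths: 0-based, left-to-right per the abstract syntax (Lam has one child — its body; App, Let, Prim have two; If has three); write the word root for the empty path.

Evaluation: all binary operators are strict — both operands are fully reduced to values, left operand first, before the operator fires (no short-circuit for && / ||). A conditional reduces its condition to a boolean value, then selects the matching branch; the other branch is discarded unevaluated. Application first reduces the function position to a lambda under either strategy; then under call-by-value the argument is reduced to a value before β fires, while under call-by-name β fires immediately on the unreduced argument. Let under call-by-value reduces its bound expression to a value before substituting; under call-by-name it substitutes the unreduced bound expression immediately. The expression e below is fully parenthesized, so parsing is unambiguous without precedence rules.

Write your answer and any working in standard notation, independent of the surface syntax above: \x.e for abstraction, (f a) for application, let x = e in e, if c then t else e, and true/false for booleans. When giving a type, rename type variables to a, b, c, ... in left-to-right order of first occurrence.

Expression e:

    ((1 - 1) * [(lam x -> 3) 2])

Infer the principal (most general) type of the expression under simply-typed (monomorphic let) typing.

Working:
  unify Int ~ Int
  unify Int ~ Int
  unify Int ~ Int
\x._ : a -> Int
  unify a -> Int ~ Int -> b
  unify a ~ Int
  unify Int ~ b
_ _ : Int
  unify Int ~ Int

Answer: Int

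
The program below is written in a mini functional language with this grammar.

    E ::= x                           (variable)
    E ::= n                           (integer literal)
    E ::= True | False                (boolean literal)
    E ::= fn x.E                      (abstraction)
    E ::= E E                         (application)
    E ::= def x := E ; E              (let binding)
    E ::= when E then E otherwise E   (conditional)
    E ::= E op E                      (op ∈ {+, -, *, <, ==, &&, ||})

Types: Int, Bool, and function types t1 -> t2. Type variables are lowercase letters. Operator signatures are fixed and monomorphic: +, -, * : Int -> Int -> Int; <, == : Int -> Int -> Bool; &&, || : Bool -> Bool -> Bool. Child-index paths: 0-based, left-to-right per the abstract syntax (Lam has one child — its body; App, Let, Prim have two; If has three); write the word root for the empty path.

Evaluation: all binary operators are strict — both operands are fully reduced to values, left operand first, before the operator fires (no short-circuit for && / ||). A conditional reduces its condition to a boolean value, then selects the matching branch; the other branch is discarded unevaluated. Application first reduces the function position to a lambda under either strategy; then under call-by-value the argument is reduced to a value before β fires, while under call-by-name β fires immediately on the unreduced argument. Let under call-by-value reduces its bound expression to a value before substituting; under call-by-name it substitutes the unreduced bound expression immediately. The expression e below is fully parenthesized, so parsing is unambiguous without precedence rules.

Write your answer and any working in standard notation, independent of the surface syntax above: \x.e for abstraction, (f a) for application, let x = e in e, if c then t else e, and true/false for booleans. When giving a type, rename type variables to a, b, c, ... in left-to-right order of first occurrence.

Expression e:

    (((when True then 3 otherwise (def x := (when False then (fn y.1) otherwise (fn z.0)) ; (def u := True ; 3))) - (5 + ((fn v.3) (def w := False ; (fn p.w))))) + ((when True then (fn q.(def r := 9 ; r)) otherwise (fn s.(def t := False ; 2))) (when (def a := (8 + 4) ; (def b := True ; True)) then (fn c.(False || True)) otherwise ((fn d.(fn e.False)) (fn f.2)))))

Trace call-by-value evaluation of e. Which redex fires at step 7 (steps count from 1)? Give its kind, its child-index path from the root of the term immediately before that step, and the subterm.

Answer: delta at 1.1.0.0 : (8 + 4)

Working:
step 0: (((if true then 3 else (let x = (if false then (\y.1) else (\z.0)) in (let u = true in 3))) - (5 + ((\v.3) (let w = false in (\p.w))))) + ((if true then (\q.(let r = 9 in r)) else (\s.(let t = false in 2))) (if (let a = (8 + 4) in (let b = true in true)) then (\c.(false || true)) else ((\d.(\e.false)) (\f.2)))))
step 1: [if@0.0] ((3 - (5 + ((\v.3) (let w = false in (\p.w))))) + ((if true then (\q.(let r = 9 in r)) else (\s.(let t = false in 2))) (if (let a = (8 + 4) in (let b = true in true)) then (\c.(false || true)) else ((\d.(\e.false)) (\f.2)))))
step 2: [let@0.1.1.1] ((3 - (5 + ((\v.3) (\p.false)))) + ((if true then (\q.(let r = 9 in r)) else (\s.(let t = false in 2))) (if (let a = (8 + 4) in (let b = true in true)) then (\c.(false || true)) else ((\d.(\e.false)) (\f.2)))))
step 3: [beta@0.1.1] ((3 - (5 + 3)) + ((if true then (\q.(let r = 9 in r)) else (\s.(let t = false in 2))) (if (let a = (8 + 4) in (let b = true in true)) then (\c.(false || true)) else ((\d.(\e.false)) (\f.2)))))
step 4: [delta@0.1] ((3 - 8) + ((if true then (\q.(let r = 9 in r)) else (\s.(let t = false in 2))) (if (let a = (8 + 4) in (let b = true in true)) then (\c.(false || true)) else ((\d.(\e.false)) (\f.2)))))
step 5: [delta@0] (-5 + ((if true then (\q.(let r = 9 in r)) else (\s.(let t = false in 2))) (if (let a = (8 + 4) in (let b = true in true)) then (\c.(false || true)) else ((\d.(\e.false)) (\f.2)))))
step 6: [if@1.0] (-5 + ((\q.(let r = 9 in r)) (if (let a = (8 + 4) in (let b = true in true)) then (\c.(false || true)) else ((\d.(\e.false)) (\f.2)))))
step 7: [delta@1.1.0.0] (-5 + ((\q.(let r = 9 in r)) (if (let a = 12 in (let b = true in true)) then (\c.(false || true)) else ((\d.(\e.false)) (\f.2)))))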